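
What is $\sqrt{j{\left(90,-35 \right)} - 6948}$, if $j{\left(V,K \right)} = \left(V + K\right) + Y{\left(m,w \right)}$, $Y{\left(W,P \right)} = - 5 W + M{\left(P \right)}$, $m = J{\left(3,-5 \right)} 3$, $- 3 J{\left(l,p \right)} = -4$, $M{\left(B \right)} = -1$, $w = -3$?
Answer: $i \sqrt{6914} \approx 83.151 i$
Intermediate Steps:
$J{\left(l,p \right)} = \frac{4}{3}$ ($J{\left(l,p \right)} = \left(- \frac{1}{3}\right) \left(-4\right) = \frac{4}{3}$)
$m = 4$ ($m = \frac{4}{3} \cdot 3 = 4$)
$Y{\left(W,P \right)} = -1 - 5 W$ ($Y{\left(W,P \right)} = - 5 W - 1 = -1 - 5 W$)
$j{\left(V,K \right)} = -21 + K + V$ ($j{\left(V,K \right)} = \left(V + K\right) - 21 = \left(K + V\right) - 21 = -21 + K + V$)
$\sqrt{j{\left(90,-35 \right)} - 6948} = \sqrt{\left(-21 - 35 + 90\right) - 6948} = \sqrt{34 - 6948} = \sqrt{-6914} = i \sqrt{6914}$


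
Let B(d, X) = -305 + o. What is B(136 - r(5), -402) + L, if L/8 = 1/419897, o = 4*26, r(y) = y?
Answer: -84399289/419897 ≈ -201.00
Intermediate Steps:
o = 104
B(d, X) = -201 (B(d, X) = -305 + 104 = -201)
L = 8/419897 ≈ 1.9052e-5
B(136 - r(5), -402) + L = -201 + 8/419897 = -84399289/419897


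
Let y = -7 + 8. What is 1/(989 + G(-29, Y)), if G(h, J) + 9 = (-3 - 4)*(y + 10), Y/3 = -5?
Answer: 1/903 ≈ 0.0011074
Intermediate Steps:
y = 1
Y = -15 (Y = 3*(-5) = -15)
G(h, J) = -86 (G(h, J) = -9 + (-3 - 4)*(1 + 10) = -9 - 7*11 = -9 - 77 = -86)
1/(989 + G(-29, Y)) = 1/(989 - 86) = 1/903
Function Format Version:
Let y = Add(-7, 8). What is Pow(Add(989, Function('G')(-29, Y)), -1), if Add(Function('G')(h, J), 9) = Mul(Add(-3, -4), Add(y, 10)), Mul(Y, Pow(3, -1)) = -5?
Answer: Rational(1, 903) ≈ 0.0011074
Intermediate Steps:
y = 1
Y = -15 (Y = Mul(3, -5) = -15)
Function('G')(h, J) = -86 (Function('G')(h, J) = Add(-9, Mul(Add(-3, -4), Add(1, 10))) = Add(-9, Mul(-7, 11)) = Add(-9, -77) = -86)
Pow(Add(989, Function('G')(-29, Y)), -1) = Pow(Add(989, -86), -1) = Pow(903, -1) = Rational(1, 903)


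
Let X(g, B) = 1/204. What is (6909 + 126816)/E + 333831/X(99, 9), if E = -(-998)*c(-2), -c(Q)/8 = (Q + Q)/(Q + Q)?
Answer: 543722433891/7984 ≈ 6.8102e+7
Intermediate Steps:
X(g, B) = 1/204
c(Q) = -8 (c(Q) = -8*(Q + Q)/(Q + Q) = -8*2*Q/(2*Q) = -8*2*Q*1/(2*Q) = -8*1 = -8)
E = -7984 (E = -(-998)*(-8) = -1*7984 = -7984)
(6909 + 126816)/E + 333831/X(99, 9) = (6909 + 126816)/(-7984) + 333831/(1/204) = 133725*(-1/7984) + 333831*204 = -133725/7984 + 68101524 = 543722433891/7984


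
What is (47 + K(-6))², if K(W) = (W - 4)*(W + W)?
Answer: 27889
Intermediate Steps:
K(W) = 2*W*(-4 + W) (K(W) = (-4 + W)*(2*W) = 2*W*(-4 + W))
(47 + K(-6))² = (47 + 2*(-6)*(-4 - 6))² = (47 + 2*(-6)*(-10))² = (47 + 120)² = 167² = 27889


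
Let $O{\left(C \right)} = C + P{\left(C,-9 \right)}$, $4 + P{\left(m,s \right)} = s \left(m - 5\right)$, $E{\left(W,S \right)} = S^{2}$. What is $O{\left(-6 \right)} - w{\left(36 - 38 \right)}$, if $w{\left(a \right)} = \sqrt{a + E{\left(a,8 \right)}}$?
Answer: $89 - \sqrt{62} \approx 81.126$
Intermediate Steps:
$P{\left(m,s \right)} = -4 + s \left(-5 + m\right)$ ($P{\left(m,s \right)} = -4 + s \left(m - 5\right) = -4 + s \left(-5 + m\right)$)
$O{\left(C \right)} = 41 - 8 C$ ($O{\left(C \right)} = C - \left(-41 - C \left(-9\right)\right) = C - \left(-41 + 9 C\right) = 41 - 8 C$)
$w{\left(a \right)} = \sqrt{64 + a}$ ($w{\left(a \right)} = \sqrt{a + 8^{2}} = \sqrt{a + 64} = \sqrt{64 + a}$)
$O{\left(-6 \right)} - w{\left(36 - 38 \right)} = \left(41 - -48\right) - \sqrt{64 + \left(36 - 38\right)} = \left(41 + 48\right) - \sqrt{64 + \left(36 - 38\right)} = 89 - \sqrt{64 - 2} = 89 - \sqrt{62}$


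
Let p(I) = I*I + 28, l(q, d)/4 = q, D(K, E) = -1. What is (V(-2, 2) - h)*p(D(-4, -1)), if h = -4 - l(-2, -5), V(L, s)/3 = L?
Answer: -290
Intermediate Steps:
l(q, d) = 4*q
V(L, s) = 3*L
h = 4 (h = -4 - 4*(-2) = -4 - 1*(-8) = -4 + 8 = 4)
p(I) = 28 + I² (p(I) = I² + 28 = 28 + I²)
(V(-2, 2) - h)*p(D(-4, -1)) = (3*(-2) - 1*4)*(28 + (-1)²) = (-6 - 4)*(28 + 1) = -10*29 = -290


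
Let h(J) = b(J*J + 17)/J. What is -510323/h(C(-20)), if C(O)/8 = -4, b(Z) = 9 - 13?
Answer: -4082584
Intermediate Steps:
b(Z) = -4
C(O) = -32 (C(O) = 8*(-4) = -32)
h(J) = -4/J
-510323/h(C(-20)) = -510323/((-4/(-32))) = -510323/((-4*(-1/32))) = -510323/⅛ = -510323*8 = -4082584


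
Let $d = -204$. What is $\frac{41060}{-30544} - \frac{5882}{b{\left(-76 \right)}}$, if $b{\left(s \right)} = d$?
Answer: $\frac{629719}{22908} \approx 27.489$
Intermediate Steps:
$b{\left(s \right)} = -204$
$\frac{41060}{-30544} - \frac{5882}{b{\left(-76 \right)}} = \frac{41060}{-30544} - \frac{5882}{-204} = 41060 \left(- \frac{1}{30544}\right) - - \frac{173}{6} = - \frac{10265}{7636} + \frac{173}{6} = \frac{629719}{22908}$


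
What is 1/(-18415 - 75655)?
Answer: -1/94070 ≈ -1.0630e-5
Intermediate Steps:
1/(-18415 - 75655) = 1/(-94070) = -1/94070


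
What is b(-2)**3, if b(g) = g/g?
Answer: 1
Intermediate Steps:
b(g) = 1
b(-2)**3 = 1**3 = 1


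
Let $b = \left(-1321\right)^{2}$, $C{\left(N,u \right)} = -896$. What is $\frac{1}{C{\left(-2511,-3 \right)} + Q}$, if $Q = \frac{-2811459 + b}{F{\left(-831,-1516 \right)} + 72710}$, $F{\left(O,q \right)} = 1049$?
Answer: $- \frac{73759}{67154482} \approx -0.0010983$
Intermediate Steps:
$b = 1745041$
$Q = - \frac{1066418}{73759}$ ($Q = \frac{-2811459 + 1745041}{1049 + 72710} = - \frac{1066418}{73759} \approx -14.458$)
$\frac{1}{C{\left(-2511,-3 \right)} + Q} = \frac{1}{-896 - \frac{1066418}{73759}} = \frac{1}{- \frac{67154482}{73759}} = - \frac{73759}{67154482}$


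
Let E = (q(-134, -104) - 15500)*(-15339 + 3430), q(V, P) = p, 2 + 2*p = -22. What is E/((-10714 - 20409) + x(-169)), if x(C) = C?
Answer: -46183102/7823 ≈ -5903.5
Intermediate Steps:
p = -12 (p = -1 + (1/2)*(-22) = -1 - 11 = -12)
q(V, P) = -12
E = 184732408 (E = (-12 - 15500)*(-15339 + 3430) = -15512*(-11909) = 184732408)
E/((-10714 - 20409) + x(-169)) = 184732408/((-10714 - 20409) - 169) = 184732408/(-31123 - 169) = 184732408/(-31292) = 184732408*(-1/31292) = -46183102/7823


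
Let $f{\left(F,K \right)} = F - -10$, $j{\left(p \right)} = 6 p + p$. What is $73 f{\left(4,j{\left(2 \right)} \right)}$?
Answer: $1022$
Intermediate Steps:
$j{\left(p \right)} = 7 p$
$f{\left(F,K \right)} = 10 + F$ ($f{\left(F,K \right)} = F + 10 = 10 + F$)
$73 f{\left(4,j{\left(2 \right)} \right)} = 73 \left(10 + 4\right) = 73 \cdot 14 = 1022$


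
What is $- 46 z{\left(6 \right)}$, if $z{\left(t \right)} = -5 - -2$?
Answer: $138$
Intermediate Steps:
$z{\left(t \right)} = -3$ ($z{\left(t \right)} = -5 + 2 = -3$)
$- 46 z{\left(6 \right)} = - 46 \left(-3\right) = \left(-1\right) \left(-138\right) = 138$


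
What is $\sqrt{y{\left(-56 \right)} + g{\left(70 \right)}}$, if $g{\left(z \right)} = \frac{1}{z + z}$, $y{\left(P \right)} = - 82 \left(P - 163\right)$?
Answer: $\frac{\sqrt{87994235}}{70} \approx 134.01$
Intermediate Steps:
$y{\left(P \right)} = 13366 - 82 P$ ($y{\left(P \right)} = - 82 \left(-163 + P\right) = 13366 - 82 P$)
$g{\left(z \right)} = \frac{1}{2 z}$
$\sqrt{y{\left(-56 \right)} + g{\left(70 \right)}} = \sqrt{\left(13366 - -4592\right) + \frac{1}{2 \cdot 70}} = \sqrt{\left(13366 + 4592\right) + \frac{1}{2} \cdot \frac{1}{70}} = \sqrt{17958 + \frac{1}{140}} = \sqrt{\frac{2514121}{140}} = \frac{\sqrt{87994235}}{70}$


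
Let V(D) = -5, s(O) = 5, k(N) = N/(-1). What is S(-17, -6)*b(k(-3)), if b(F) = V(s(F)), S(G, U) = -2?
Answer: 10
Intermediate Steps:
k(N) = -N (k(N) = N*(-1) = -N)
b(F) = -5
S(-17, -6)*b(k(-3)) = -2*(-5) = 10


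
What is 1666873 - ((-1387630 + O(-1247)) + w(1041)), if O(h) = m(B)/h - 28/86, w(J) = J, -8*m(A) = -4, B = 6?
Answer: 7615335041/2494 ≈ 3.0535e+6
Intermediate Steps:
m(A) = ½ (m(A) = -⅛*(-4) = ½)
O(h) = -14/43 + 1/(2*h) (O(h) = 1/(2*h) - 28/86 = 1/(2*h) - 28*1/86 = 1/(2*h) - 14/43 = -14/43 + 1/(2*h))
1666873 - ((-1387630 + O(-1247)) + w(1041)) = 1666873 - ((-1387630 + (1/86)*(43 - 28*(-1247))/(-1247)) + 1041) = 1666873 - ((-1387630 + (1/86)*(-1/1247)*(43 + 34916)) + 1041) = 1666873 - ((-1387630 + (1/86)*(-1/1247)*34959) + 1041) = 1666873 - ((-1387630 - 813/2494) + 1041) = 1666873 - (-3460750033/2494 + 1041) = 1666873 - 1*(-3458153779/2494) = 1666873 + 3458153779/2494 = 7615335041/2494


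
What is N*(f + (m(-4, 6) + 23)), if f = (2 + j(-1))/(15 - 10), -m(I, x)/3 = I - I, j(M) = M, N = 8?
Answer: 928/5 ≈ 185.60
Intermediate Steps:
m(I, x) = 0 (m(I, x) = -3*(I - I) = -3*0 = 0)
f = 1/5 (f = (2 - 1)/(15 - 10) = 1/5 ≈ 0.20000)
N*(f + (m(-4, 6) + 23)) = 8*(1/5 + (0 + 23)) = 8*(1/5 + 23) = 8*(116/5) = 928/5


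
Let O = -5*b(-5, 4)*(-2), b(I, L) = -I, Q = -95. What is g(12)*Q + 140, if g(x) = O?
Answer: -4610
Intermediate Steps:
O = 50 (O = -(-5)*(-5)*(-2) = -5*5*(-2) = -25*(-2) = 50)
g(x) = 50
g(12)*Q + 140 = 50*(-95) + 140 = -4750 + 140 = -4610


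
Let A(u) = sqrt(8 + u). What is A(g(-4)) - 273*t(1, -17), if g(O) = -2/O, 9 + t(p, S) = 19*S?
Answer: 90636 + sqrt(34)/2 ≈ 90639.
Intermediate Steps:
t(p, S) = -9 + 19*S
A(g(-4)) - 273*t(1, -17) = sqrt(8 - 2/(-4)) - 273*(-9 + 19*(-17)) = sqrt(8 - 2*(-1/4)) - 273*(-9 - 323) = sqrt(8 + 1/2) - 273*(-332) = sqrt(17/2) + 90636 = sqrt(34)/2 + 90636 = 90636 + sqrt(34)/2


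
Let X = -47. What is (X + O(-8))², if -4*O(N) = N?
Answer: 2025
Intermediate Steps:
O(N) = -N/4
(X + O(-8))² = (-47 - ¼*(-8))² = (-47 + 2)² = (-45)² = 2025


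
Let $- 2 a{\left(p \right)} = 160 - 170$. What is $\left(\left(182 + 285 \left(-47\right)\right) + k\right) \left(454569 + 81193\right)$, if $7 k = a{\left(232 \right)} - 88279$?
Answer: $- \frac{96847017930}{7} \approx -1.3835 \cdot 10^{10}$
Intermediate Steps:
$a{\left(p \right)} = 5$ ($a{\left(p \right)} = - \frac{160 - 170}{2} = \left(- \frac{1}{2}\right) \left(-10\right) = 5$)
$k = - \frac{88274}{7}$ ($k = \frac{5 - 88279}{7} = \frac{1}{7} \left(-88274\right) = - \frac{88274}{7} \approx -12611.0$)
$\left(\left(182 + 285 \left(-47\right)\right) + k\right) \left(454569 + 81193\right) = \left(\left(182 + 285 \left(-47\right)\right) - \frac{88274}{7}\right) \left(454569 + 81193\right) = \left(\left(182 - 13395\right) - \frac{88274}{7}\right) 535762 = \left(-13213 - \frac{88274}{7}\right) 535762 = \left(- \frac{180765}{7}\right) 535762 = - \frac{96847017930}{7}$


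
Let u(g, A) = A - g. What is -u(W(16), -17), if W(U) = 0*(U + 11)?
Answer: 17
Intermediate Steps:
W(U) = 0 (W(U) = 0*(11 + U) = 0)
-u(W(16), -17) = -(-17 - 1*0) = -(-17 + 0) = -1*(-17) = 17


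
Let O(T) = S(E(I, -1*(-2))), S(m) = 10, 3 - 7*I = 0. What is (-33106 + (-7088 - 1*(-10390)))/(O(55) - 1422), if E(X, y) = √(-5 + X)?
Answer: 7451/353 ≈ 21.108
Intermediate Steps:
I = 3/7 (I = 3/7 - ⅐*0 = 3/7 + 0 = 3/7 ≈ 0.42857)
O(T) = 10
(-33106 + (-7088 - 1*(-10390)))/(O(55) - 1422) = (-33106 + (-7088 - 1*(-10390)))/(10 - 1422) = (-33106 + (-7088 + 10390))/(-1412) = (-33106 + 3302)*(-1/1412) = -29804*(-1/1412) = 7451/353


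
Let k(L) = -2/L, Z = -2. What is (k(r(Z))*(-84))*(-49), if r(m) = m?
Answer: 4116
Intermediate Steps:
(k(r(Z))*(-84))*(-49) = (-2/(-2)*(-84))*(-49) = (-2*(-½)*(-84))*(-49) = (1*(-84))*(-49) = -84*(-49) = 4116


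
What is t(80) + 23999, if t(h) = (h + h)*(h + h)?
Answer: 49599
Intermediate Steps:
t(h) = 4*h² (t(h) = (2*h)*(2*h) = 4*h²)
t(80) + 23999 = 4*80² + 23999 = 4*6400 + 23999 = 25600 + 23999 = 49599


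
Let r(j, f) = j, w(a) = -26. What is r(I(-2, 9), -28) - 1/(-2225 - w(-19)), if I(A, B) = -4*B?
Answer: -79163/2199 ≈ -36.000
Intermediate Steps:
r(I(-2, 9), -28) - 1/(-2225 - w(-19)) = -4*9 - 1/(-2225 - 1*(-26)) = -36 - 1/(-2225 + 26) = -36 - 1/(-2199) = -36 - 1*(-1/2199) = -36 + 1/2199 = -79163/2199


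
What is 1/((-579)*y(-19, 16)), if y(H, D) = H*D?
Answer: 1/176016 ≈ 5.6813e-6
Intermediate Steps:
y(H, D) = D*H
1/((-579)*y(-19, 16)) = 1/((-579)*((16*(-19)))) = -1/579/(-304) = -1/579*(-1/304) = 1/176016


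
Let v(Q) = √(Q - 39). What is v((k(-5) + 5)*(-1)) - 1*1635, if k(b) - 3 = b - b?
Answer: -1635 + I*√47 ≈ -1635.0 + 6.8557*I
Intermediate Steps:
k(b) = 3 (k(b) = 3 + (b - b) = 3 + 0 = 3)
v(Q) = √(-39 + Q)
v((k(-5) + 5)*(-1)) - 1*1635 = √(-39 + (3 + 5)*(-1)) - 1*1635 = √(-39 + 8*(-1)) - 1635 = √(-39 - 8) - 1635 = √(-47) - 1635 = I*√47 - 1635 = -1635 + I*√47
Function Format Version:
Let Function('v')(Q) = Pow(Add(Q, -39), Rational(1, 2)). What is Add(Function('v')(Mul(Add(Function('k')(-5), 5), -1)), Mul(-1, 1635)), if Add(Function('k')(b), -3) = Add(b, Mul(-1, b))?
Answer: Add(-1635, Mul(I, Pow(47, Rational(1, 2)))) ≈ Add(-1635.0, Mul(6.8557, I))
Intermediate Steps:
Function('k')(b) = 3 (Function('k')(b) = Add(3, Add(b, Mul(-1, b))) = Add(3, 0) = 3)
Function('v')(Q) = Pow(Add(-39, Q), Rational(1, 2))
Add(Function('v')(Mul(Add(Function('k')(-5), 5), -1)), Mul(-1, 1635)) = Add(Pow(Add(-39, Mul(Add(3, 5), -1)), Rational(1, 2)), Mul(-1, 1635)) = Add(Pow(Add(-39, Mul(8, -1)), Rational(1, 2)), -1635) = Add(Pow(Add(-39, -8), Rational(1, 2)), -1635) = Add(Pow(-47, Rational(1, 2)), -1635) = Add(Mul(I, Pow(47, Rational(1, 2))), -1635) = Add(-1635, Mul(I, Pow(47, Rational(1, 2))))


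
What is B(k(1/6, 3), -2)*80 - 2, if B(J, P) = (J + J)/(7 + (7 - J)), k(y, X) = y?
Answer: -6/83 ≈ -0.072289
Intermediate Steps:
B(J, P) = 2*J/(14 - J) (B(J, P) = (2*J)/(14 - J) = 2*J/(14 - J))
B(k(1/6, 3), -2)*80 - 2 = -2/(6*(-14 + 1/6))*80 - 2 = -2*1/6/(-14 + 1/6)*80 - 2 = -2*1/6/(-83/6)*80 - 2 = -2*1/6*(-6/83)*80 - 2 = (2/83)*80 - 2 = 160/83 - 2 = -6/83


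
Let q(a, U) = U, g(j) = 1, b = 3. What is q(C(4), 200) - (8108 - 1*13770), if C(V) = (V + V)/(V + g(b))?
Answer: 5862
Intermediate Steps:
C(V) = 2*V/(1 + V) (C(V) = (V + V)/(V + 1) = (2*V)/(1 + V) = 2*V/(1 + V))
q(C(4), 200) - (8108 - 1*13770) = 200 - (8108 - 1*13770) = 200 - (8108 - 13770) = 200 - 1*(-5662) = 200 + 5662 = 5862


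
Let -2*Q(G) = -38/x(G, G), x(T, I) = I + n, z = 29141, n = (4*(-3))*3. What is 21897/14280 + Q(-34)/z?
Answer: 212698867/138711160 ≈ 1.5334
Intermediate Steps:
n = -36 (n = -12*3 = -36)
x(T, I) = -36 + I (x(T, I) = I - 36 = -36 + I)
Q(G) = 19/(-36 + G) (Q(G) = -(-19)/(-36 + G) = 19/(-36 + G))
21897/14280 + Q(-34)/z = 21897/14280 + (19/(-36 - 34))/29141 = 21897*(1/14280) + (19/(-70))*(1/29141) = 7299/4760 + (19*(-1/70))*(1/29141) = 7299/4760 - 19/70*1/29141 = 7299/4760 - 19/2039870 = 212698867/138711160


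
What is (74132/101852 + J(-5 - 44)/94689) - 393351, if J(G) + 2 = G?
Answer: -316131157115611/803688669 ≈ -3.9335e+5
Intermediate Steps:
J(G) = -2 + G
(74132/101852 + J(-5 - 44)/94689) - 393351 = (74132/101852 + (-2 + (-5 - 44))/94689) - 393351 = (74132*(1/101852) + (-2 - 49)*(1/94689)) - 393351 = (18533/25463 - 51*1/94689) - 393351 = (18533/25463 - 17/31563) - 393351 = 584524208/803688669 - 393351 = -316131157115611/803688669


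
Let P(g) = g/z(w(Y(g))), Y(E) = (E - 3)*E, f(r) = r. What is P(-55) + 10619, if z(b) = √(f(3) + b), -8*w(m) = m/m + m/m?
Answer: 10619 - 10*√11 ≈ 10586.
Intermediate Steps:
Y(E) = E*(-3 + E) (Y(E) = (-3 + E)*E = E*(-3 + E))
w(m) = -¼ (w(m) = -(m/m + m/m)/8 = -(1 + 1)/8 = -⅛*2 = -¼)
z(b) = √(3 + b)
P(g) = 2*g*√11/11 (P(g) = g/(√(3 - ¼)) = g/(√(11/4)) = g/((√11/2)) = g*(2*√11/11) = 2*g*√11/11)
P(-55) + 10619 = (2/11)*(-55)*√11 + 10619 = -10*√11 + 10619 = 10619 - 10*√11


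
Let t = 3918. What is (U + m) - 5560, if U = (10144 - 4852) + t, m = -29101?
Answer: -25451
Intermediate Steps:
U = 9210 (U = (10144 - 4852) + 3918 = 5292 + 3918 = 9210)
(U + m) - 5560 = (9210 - 29101) - 5560 = -19891 - 5560 = -25451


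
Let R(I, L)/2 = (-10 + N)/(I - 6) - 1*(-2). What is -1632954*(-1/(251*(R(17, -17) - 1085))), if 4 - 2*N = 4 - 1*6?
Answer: -17962494/2988155 ≈ -6.0112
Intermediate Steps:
N = 3 (N = 2 - (4 - 1*6)/2 = 2 - (4 - 6)/2 = 2 - ½*(-2) = 2 + 1 = 3)
R(I, L) = 4 - 14/(-6 + I) (R(I, L) = 2*((-10 + 3)/(I - 6) - 1*(-2)) = 2*(-7/(-6 + I) + 2) = 2*(2 - 7/(-6 + I)) = 4 - 14/(-6 + I))
-1632954*(-1/(251*(R(17, -17) - 1085))) = -1632954*(-1/(251*(2*(-19 + 2*17)/(-6 + 17) - 1085))) = -1632954*(-1/(251*(2*(-19 + 34)/11 - 1085))) = -1632954*(-1/(251*(2*(1/11)*15 - 1085))) = -1632954*(-1/(251*(30/11 - 1085))) = -1632954/((-11905/11*(-251))) = -1632954/2988155/11 = -1632954*11/2988155 = -17962494/2988155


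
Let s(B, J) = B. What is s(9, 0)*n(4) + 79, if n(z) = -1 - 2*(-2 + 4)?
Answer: 34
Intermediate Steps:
n(z) = -5 (n(z) = -1 - 2*2 = -1 - 4 = -5)
s(9, 0)*n(4) + 79 = 9*(-5) + 79 = -45 + 79 = 34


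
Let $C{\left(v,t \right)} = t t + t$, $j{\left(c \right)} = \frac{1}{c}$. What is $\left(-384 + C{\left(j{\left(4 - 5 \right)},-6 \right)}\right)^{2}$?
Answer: $125316$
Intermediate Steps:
$C{\left(v,t \right)} = t + t^{2}$ ($C{\left(v,t \right)} = t^{2} + t = t + t^{2}$)
$\left(-384 + C{\left(j{\left(4 - 5 \right)},-6 \right)}\right)^{2} = \left(-384 - 6 \left(1 - 6\right)\right)^{2} = \left(-384 - -30\right)^{2} = \left(-384 + 30\right)^{2} = \left(-354\right)^{2} = 125316$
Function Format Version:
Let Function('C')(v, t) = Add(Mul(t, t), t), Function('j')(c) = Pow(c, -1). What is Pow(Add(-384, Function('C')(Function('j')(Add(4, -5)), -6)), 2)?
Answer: 125316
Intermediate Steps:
Function('C')(v, t) = Add(t, Pow(t, 2)) (Function('C')(v, t) = Add(Pow(t, 2), t) = Add(t, Pow(t, 2)))
Pow(Add(-384, Function('C')(Function('j')(Add(4, -5)), -6)), 2) = Pow(Add(-384, Mul(-6, Add(1, -6))), 2) = Pow(Add(-384, Mul(-6, -5)), 2) = Pow(Add(-384, 30), 2) = Pow(-354, 2) = 125316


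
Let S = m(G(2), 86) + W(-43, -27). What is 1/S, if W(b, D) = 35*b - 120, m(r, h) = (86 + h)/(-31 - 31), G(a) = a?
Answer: -31/50461 ≈ -0.00061434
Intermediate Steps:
m(r, h) = -43/31 - h/62 (m(r, h) = (86 + h)/(-62) = (86 + h)*(-1/62) = -43/31 - h/62)
W(b, D) = -120 + 35*b
S = -50461/31 (S = (-43/31 - 1/62*86) + (-120 + 35*(-43)) = (-43/31 - 43/31) + (-120 - 1505) = -86/31 - 1625 = -50461/31 ≈ -1627.8)
1/S = 1/(-50461/31) = -31/50461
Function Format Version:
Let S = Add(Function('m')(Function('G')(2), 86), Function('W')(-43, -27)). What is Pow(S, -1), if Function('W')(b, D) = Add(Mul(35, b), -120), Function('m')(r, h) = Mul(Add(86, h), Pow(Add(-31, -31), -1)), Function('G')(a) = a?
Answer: Rational(-31, 50461) ≈ -0.00061434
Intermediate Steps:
Function('m')(r, h) = Add(Rational(-43, 31), Mul(Rational(-1, 62), h)) (Function('m')(r, h) = Mul(Add(86, h), Pow(-62, -1)) = Mul(Add(86, h), Rational(-1, 62)) = Add(Rational(-43, 31), Mul(Rational(-1, 62), h)))
Function('W')(b, D) = Add(-120, Mul(35, b))
S = Rational(-50461, 31) (S = Add(Add(Rational(-43, 31), Mul(Rational(-1, 62), 86)), Add(-120, Mul(35, -43))) = Add(Add(Rational(-43, 31), Rational(-43, 31)), Add(-120, -1505)) = Add(Rational(-86, 31), -1625) = Rational(-50461, 31) ≈ -1627.8)
Pow(S, -1) = Pow(Rational(-50461, 31), -1) = Rational(-31, 50461)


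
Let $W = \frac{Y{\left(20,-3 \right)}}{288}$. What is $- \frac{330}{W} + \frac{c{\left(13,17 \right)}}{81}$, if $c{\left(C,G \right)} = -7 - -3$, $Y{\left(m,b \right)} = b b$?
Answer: $- \frac{855364}{81} \approx -10560.0$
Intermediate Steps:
$Y{\left(m,b \right)} = b^{2}$
$c{\left(C,G \right)} = -4$ ($c{\left(C,G \right)} = -7 + 3 = -4$)
$W = \frac{1}{32}$ ($W = \frac{\left(-3\right)^{2}}{288} = 9 \cdot \frac{1}{288} = \frac{1}{32} \approx 0.03125$)
$- \frac{330}{W} + \frac{c{\left(13,17 \right)}}{81} = - 330 \frac{1}{\frac{1}{32}} - \frac{4}{81} = \left(-330\right) 32 - \frac{4}{81} = -10560 - \frac{4}{81} = - \frac{855364}{81}$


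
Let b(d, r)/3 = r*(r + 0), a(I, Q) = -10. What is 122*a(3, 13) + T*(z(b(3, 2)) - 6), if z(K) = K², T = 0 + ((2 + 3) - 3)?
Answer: -944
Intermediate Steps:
T = 2 (T = 0 + (5 - 3) = 0 + 2 = 2)
b(d, r) = 3*r² (b(d, r) = 3*(r*(r + 0)) = 3*(r*r) = 3*r²)
122*a(3, 13) + T*(z(b(3, 2)) - 6) = 122*(-10) + 2*((3*2²)² - 6) = -1220 + 2*((3*4)² - 6) = -1220 + 2*(12² - 6) = -1220 + 2*(144 - 6) = -1220 + 2*138 = -1220 + 276 = -944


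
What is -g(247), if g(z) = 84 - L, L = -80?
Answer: -164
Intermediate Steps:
g(z) = 164 (g(z) = 84 - 1*(-80) = 84 + 80 = 164)
-g(247) = -1*164 = -164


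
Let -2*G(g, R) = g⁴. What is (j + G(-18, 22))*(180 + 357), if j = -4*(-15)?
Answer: -28153836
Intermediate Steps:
G(g, R) = -g⁴/2
j = 60
(j + G(-18, 22))*(180 + 357) = (60 - ½*(-18)⁴)*(180 + 357) = (60 - ½*104976)*537 = (60 - 52488)*537 = -52428*537 = -28153836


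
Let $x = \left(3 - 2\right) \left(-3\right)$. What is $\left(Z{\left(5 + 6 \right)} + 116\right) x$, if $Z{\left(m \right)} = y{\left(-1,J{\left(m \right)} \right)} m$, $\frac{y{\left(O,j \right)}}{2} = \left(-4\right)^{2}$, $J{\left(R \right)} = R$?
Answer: $-1404$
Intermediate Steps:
$y{\left(O,j \right)} = 32$ ($y{\left(O,j \right)} = 2 \left(-4\right)^{2} = 2 \cdot 16 = 32$)
$x = -3$ ($x = 1 \left(-3\right) = -3$)
$Z{\left(m \right)} = 32 m$
$\left(Z{\left(5 + 6 \right)} + 116\right) x = \left(32 \left(5 + 6\right) + 116\right) \left(-3\right) = \left(32 \cdot 11 + 116\right) \left(-3\right) = \left(352 + 116\right) \left(-3\right) = 468 \left(-3\right) = -1404$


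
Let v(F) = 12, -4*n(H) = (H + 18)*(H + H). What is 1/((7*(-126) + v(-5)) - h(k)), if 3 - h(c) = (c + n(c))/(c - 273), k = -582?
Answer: -285/193903 ≈ -0.0014698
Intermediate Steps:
n(H) = -H*(18 + H)/2 (n(H) = -(H + 18)*(H + H)/4 = -(18 + H)*2*H/4 = -H*(18 + H)/2)
h(c) = 3 - (c - c*(18 + c)/2)/(-273 + c) (h(c) = 3 - (c - c*(18 + c)/2)/(c - 273) = 3 - (c - c*(18 + c)/2)/(-273 + c))
1/((7*(-126) + v(-5)) - h(k)) = 1/((7*(-126) + 12) - (-1638 + (-582)² + 22*(-582))/(2*(-273 - 582))) = 1/((-882 + 12) - (-1638 + 338724 - 12804)/(2*(-855))) = 1/(-870 - (-1)*324282/(2*855)) = 1/(-870 - 1*(-54047/285)) = 1/(-870 + 54047/285) = 1/(-193903/285) = -285/193903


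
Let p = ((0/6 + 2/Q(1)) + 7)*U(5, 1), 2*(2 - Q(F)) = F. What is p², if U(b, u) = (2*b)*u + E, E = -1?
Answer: 5625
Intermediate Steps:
Q(F) = 2 - F/2
U(b, u) = -1 + 2*b*u (U(b, u) = (2*b)*u - 1 = 2*b*u - 1 = -1 + 2*b*u)
p = 75 (p = ((0/6 + 2/(2 - ½*1)) + 7)*(-1 + 2*5*1) = ((0*(⅙) + 2/(2 - ½)) + 7)*(-1 + 10) = ((0 + 2/(3/2)) + 7)*9 = ((0 + 2*(⅔)) + 7)*9 = ((0 + 4/3) + 7)*9 = (4/3 + 7)*9 = (25/3)*9 = 75)
p² = 75² = 5625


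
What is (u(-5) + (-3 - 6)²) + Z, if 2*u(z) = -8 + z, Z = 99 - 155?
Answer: 37/2 ≈ 18.500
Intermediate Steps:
Z = -56
u(z) = -4 + z/2 (u(z) = (-8 + z)/2 = -4 + z/2)
(u(-5) + (-3 - 6)²) + Z = ((-4 + (½)*(-5)) + (-3 - 6)²) - 56 = ((-4 - 5/2) + (-9)²) - 56 = (-13/2 + 81) - 56 = 149/2 - 56 = 37/2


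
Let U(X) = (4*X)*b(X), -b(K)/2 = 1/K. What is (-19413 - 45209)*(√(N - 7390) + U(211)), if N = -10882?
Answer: 516976 - 258488*I*√1142 ≈ 5.1698e+5 - 8.7352e+6*I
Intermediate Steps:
b(K) = -2/K
U(X) = -8 (U(X) = (4*X)*(-2/X) = -8)
(-19413 - 45209)*(√(N - 7390) + U(211)) = (-19413 - 45209)*(√(-10882 - 7390) - 8) = -64622*(√(-18272) - 8) = -64622*(4*I*√1142 - 8) = -64622*(-8 + 4*I*√1142) = 516976 - 258488*I*√1142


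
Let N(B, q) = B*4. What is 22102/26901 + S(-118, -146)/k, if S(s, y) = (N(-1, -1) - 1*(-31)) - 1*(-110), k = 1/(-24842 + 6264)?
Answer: -68468026484/26901 ≈ -2.5452e+6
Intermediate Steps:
N(B, q) = 4*B
k = -1/18578 (k = 1/(-18578) = -1/18578 ≈ -5.3827e-5)
S(s, y) = 137 (S(s, y) = (4*(-1) - 1*(-31)) - 1*(-110) = (-4 + 31) + 110 = 27 + 110 = 137)
22102/26901 + S(-118, -146)/k = 22102/26901 + 137/(-1/18578) = 22102*(1/26901) + 137*(-18578) = 22102/26901 - 2545186 = -68468026484/26901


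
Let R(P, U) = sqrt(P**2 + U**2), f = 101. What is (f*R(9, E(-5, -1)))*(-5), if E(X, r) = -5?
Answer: -505*sqrt(106) ≈ -5199.3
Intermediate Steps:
(f*R(9, E(-5, -1)))*(-5) = (101*sqrt(9**2 + (-5)**2))*(-5) = (101*sqrt(81 + 25))*(-5) = (101*sqrt(106))*(-5) = -505*sqrt(106)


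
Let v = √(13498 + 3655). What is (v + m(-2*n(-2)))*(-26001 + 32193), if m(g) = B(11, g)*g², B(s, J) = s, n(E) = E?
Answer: 1089792 + 6192*√17153 ≈ 1.9008e+6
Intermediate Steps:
m(g) = 11*g²
v = √17153 ≈ 130.97
(v + m(-2*n(-2)))*(-26001 + 32193) = (√17153 + 11*(-2*(-2))²)*(-26001 + 32193) = (√17153 + 11*4²)*6192 = (√17153 + 11*16)*6192 = (√17153 + 176)*6192 = (176 + √17153)*6192 = 1089792 + 6192*√17153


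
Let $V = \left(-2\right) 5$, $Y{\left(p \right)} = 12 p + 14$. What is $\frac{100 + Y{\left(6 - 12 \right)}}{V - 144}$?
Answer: $- \frac{3}{11} \approx -0.27273$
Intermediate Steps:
$Y{\left(p \right)} = 14 + 12 p$
$V = -10$
$\frac{100 + Y{\left(6 - 12 \right)}}{V - 144} = \frac{100 + \left(14 + 12 \left(6 - 12\right)\right)}{-10 - 144} = \frac{100 + \left(14 + 12 \left(6 - 12\right)\right)}{-154} = \left(100 + \left(14 + 12 \left(-6\right)\right)\right) \left(- \frac{1}{154}\right) = \left(100 + \left(14 - 72\right)\right) \left(- \frac{1}{154}\right) = \left(100 - 58\right) \left(- \frac{1}{154}\right) = 42 \left(- \frac{1}{154}\right) = - \frac{3}{11}$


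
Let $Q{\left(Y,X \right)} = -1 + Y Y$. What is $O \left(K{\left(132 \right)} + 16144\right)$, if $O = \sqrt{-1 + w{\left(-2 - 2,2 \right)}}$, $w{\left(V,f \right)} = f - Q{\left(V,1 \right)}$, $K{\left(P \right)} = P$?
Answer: $16276 i \sqrt{14} \approx 60899.0 i$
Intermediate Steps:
$Q{\left(Y,X \right)} = -1 + Y^{2}$
$w{\left(V,f \right)} = 1 + f - V^{2}$ ($w{\left(V,f \right)} = f - \left(-1 + V^{2}\right) = 1 + f - V^{2}$)
$O = i \sqrt{14}$ ($O = \sqrt{-1 + \left(1 + 2 - \left(-2 - 2\right)^{2}\right)} = \sqrt{-1 + \left(1 + 2 - \left(-4\right)^{2}\right)} = \sqrt{-1 + \left(1 + 2 - 16\right)} = \sqrt{-1 - 13} = \sqrt{-14} = i \sqrt{14} \approx 3.7417 i$)
$O \left(K{\left(132 \right)} + 16144\right) = i \sqrt{14} \left(132 + 16144\right) = i \sqrt{14} \cdot 16276 = 16276 i \sqrt{14}$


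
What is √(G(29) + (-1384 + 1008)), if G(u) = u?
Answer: I*√347 ≈ 18.628*I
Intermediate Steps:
√(G(29) + (-1384 + 1008)) = √(29 + (-1384 + 1008)) = √(29 - 376) = √(-347) = I*√347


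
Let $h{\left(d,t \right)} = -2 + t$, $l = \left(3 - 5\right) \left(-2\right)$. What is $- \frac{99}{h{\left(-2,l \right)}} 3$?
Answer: $- \frac{297}{2} \approx -148.5$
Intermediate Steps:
$l = 4$ ($l = \left(-2\right) \left(-2\right) = 4$)
$- \frac{99}{h{\left(-2,l \right)}} 3 = - \frac{99}{-2 + 4} \cdot 3 = - \frac{99}{2} \cdot 3 = \left(-99\right) \frac{1}{2} \cdot 3 = \left(- \frac{99}{2}\right) 3 = - \frac{297}{2}$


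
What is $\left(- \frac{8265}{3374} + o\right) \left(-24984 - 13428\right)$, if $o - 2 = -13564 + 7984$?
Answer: $\frac{361618961022}{1687} \approx 2.1436 \cdot 10^{8}$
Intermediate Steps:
$o = -5578$ ($o = 2 + \left(-13564 + 7984\right) = 2 - 5580 = -5578$)
$\left(- \frac{8265}{3374} + o\right) \left(-24984 - 13428\right) = \left(- \frac{8265}{3374} - 5578\right) \left(-24984 - 13428\right) = \left(\left(-8265\right) \frac{1}{3374} - 5578\right) \left(-38412\right) = \left(- \frac{8265}{3374} - 5578\right) \left(-38412\right) = \left(- \frac{18828437}{3374}\right) \left(-38412\right) = \frac{361618961022}{1687}$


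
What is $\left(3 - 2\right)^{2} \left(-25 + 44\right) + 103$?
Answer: $122$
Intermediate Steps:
$\left(3 - 2\right)^{2} \left(-25 + 44\right) + 103 = 1^{2} \cdot 19 + 103 = 1 \cdot 19 + 103 = 19 + 103 = 122$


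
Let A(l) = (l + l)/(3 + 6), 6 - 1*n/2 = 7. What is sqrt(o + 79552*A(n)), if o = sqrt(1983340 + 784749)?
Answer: sqrt(-318208 + 9*sqrt(2768089))/3 ≈ 183.56*I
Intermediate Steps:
n = -2 (n = 12 - 2*7 = 12 - 14 = -2)
A(l) = 2*l/9 (A(l) = (2*l)/9 = (2*l)*(1/9) = 2*l/9)
o = sqrt(2768089) ≈ 1663.8
sqrt(o + 79552*A(n)) = sqrt(sqrt(2768089) + 79552*((2/9)*(-2))) = sqrt(sqrt(2768089) + 79552*(-4/9)) = sqrt(sqrt(2768089) - 318208/9) = sqrt(-318208/9 + sqrt(2768089))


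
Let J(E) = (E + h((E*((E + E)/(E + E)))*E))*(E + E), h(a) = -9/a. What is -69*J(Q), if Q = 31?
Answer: -4109916/31 ≈ -1.3258e+5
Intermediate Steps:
J(E) = 2*E*(E - 9/E**2) (J(E) = (E - 9/E**2)*(E + E) = (E - 9/E**2)*(2*E) = 2*E*(E - 9/E**2))
-69*J(Q) = -138*(-9 + 31**3)/31 = -138*(-9 + 29791)/31 = -138*29782/31 = -69*59564/31 = -4109916/31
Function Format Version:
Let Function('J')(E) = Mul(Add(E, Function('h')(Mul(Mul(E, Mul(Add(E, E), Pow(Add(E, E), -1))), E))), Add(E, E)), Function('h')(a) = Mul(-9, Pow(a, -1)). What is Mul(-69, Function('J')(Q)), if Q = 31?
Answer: Rational(-4109916, 31) ≈ -1.3258e+5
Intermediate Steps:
Function('J')(E) = Mul(2, E, Add(E, Mul(-9, Pow(E, -2)))) (Function('J')(E) = Mul(Add(E, Mul(-9, Pow(Mul(Mul(E, Mul(Add(E, E), Pow(Add(E, E), -1))), E), -1))), Add(E, E)) = Mul(Add(E, Mul(-9, Pow(Mul(Mul(E, Mul(Mul(2, E), Pow(Mul(2, E), -1))), E), -1))), Mul(2, E)) = Mul(Add(E, Mul(-9, Pow(Mul(Mul(E, Mul(Mul(2, E), Mul(Rational(1, 2), Pow(E, -1)))), E), -1))), Mul(2, E)) = Mul(Add(E, Mul(-9, Pow(Mul(Mul(E, 1), E), -1))), Mul(2, E)) = Mul(Add(E, Mul(-9, Pow(Mul(E, E), -1))), Mul(2, E)) = Mul(Add(E, Mul(-9, Pow(Pow(E, 2), -1))), Mul(2, E)) = Mul(Add(E, Mul(-9, Pow(E, -2))), Mul(2, E)) = Mul(2, E, Add(E, Mul(-9, Pow(E, -2)))))
Mul(-69, Function('J')(Q)) = Mul(-69, Mul(2, Pow(31, -1), Add(-9, Pow(31, 3)))) = Mul(-69, Mul(2, Rational(1, 31), Add(-9, 29791))) = Mul(-69, Mul(2, Rational(1, 31), 29782)) = Mul(-69, Rational(59564, 31)) = Rational(-4109916, 31)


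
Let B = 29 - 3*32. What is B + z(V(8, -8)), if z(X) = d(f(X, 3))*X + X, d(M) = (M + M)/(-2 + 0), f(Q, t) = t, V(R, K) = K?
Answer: -51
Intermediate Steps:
d(M) = -M (d(M) = (2*M)/(-2) = (2*M)*(-½) = -M)
z(X) = -2*X (z(X) = (-1*3)*X + X = -3*X + X = -2*X)
B = -67 (B = 29 - 96 = -67)
B + z(V(8, -8)) = -67 - 2*(-8) = -67 + 16 = -51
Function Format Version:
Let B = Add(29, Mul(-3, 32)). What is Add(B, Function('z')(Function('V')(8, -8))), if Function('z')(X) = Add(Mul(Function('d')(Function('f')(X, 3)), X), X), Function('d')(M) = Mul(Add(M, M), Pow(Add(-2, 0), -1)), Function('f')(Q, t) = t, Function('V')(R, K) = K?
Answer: -51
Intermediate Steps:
Function('d')(M) = Mul(-1, M) (Function('d')(M) = Mul(Mul(2, M), Pow(-2, -1)) = Mul(Mul(2, M), Rational(-1, 2)) = Mul(-1, M))
Function('z')(X) = Mul(-2, X) (Function('z')(X) = Add(Mul(Mul(-1, 3), X), X) = Add(Mul(-3, X), X) = Mul(-2, X))
B = -67 (B = Add(29, -96) = -67)
Add(B, Function('z')(Function('V')(8, -8))) = Add(-67, Mul(-2, -8)) = Add(-67, 16) = -51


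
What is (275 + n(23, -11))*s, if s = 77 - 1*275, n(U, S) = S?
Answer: -52272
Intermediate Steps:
s = -198 (s = 77 - 275 = -198)
(275 + n(23, -11))*s = (275 - 11)*(-198) = 264*(-198) = -52272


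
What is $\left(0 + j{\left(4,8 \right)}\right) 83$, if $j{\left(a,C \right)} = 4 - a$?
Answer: $0$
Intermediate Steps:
$\left(0 + j{\left(4,8 \right)}\right) 83 = \left(0 + \left(4 - 4\right)\right) 83 = \left(0 + 0\right) 83 = 0 \cdot 83 = 0$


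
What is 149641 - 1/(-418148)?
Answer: 62572084869/418148 ≈ 1.4964e+5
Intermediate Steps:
149641 - 1/(-418148) = 149641 - 1*(-1/418148) = 149641 + 1/418148 = 62572084869/418148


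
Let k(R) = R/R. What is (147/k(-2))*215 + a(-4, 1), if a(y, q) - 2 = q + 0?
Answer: 31608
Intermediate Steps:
a(y, q) = 2 + q (a(y, q) = 2 + (q + 0) = 2 + q)
k(R) = 1
(147/k(-2))*215 + a(-4, 1) = (147/1)*215 + (2 + 1) = (147*1)*215 + 3 = 147*215 + 3 = 31605 + 3 = 31608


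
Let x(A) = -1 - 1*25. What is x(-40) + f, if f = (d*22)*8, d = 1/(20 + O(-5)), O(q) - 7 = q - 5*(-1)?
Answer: -526/27 ≈ -19.481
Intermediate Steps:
x(A) = -26 (x(A) = -1 - 25 = -26)
O(q) = 12 + q (O(q) = 7 + (q - 5*(-1)) = 7 + (q + 5) = 7 + (5 + q) = 12 + q)
d = 1/27 (d = 1/(20 + (12 - 5)) = 1/(20 + 7) = 1/27 ≈ 0.037037)
f = 176/27 (f = ((1/27)*22)*8 = (22/27)*8 = 176/27 ≈ 6.5185)
x(-40) + f = -26 + 176/27 = -526/27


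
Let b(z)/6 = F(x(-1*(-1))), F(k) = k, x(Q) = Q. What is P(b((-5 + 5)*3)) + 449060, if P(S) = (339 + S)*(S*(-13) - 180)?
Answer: 360050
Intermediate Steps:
b(z) = 6 (b(z) = 6*(-1*(-1)) = 6*1 = 6)
P(S) = (-180 - 13*S)*(339 + S) (P(S) = (339 + S)*(-13*S - 180) = (339 + S)*(-180 - 13*S) = (-180 - 13*S)*(339 + S))
P(b((-5 + 5)*3)) + 449060 = (-61020 - 4587*6 - 13*6**2) + 449060 = (-61020 - 27522 - 13*36) + 449060 = (-61020 - 27522 - 468) + 449060 = -89010 + 449060 = 360050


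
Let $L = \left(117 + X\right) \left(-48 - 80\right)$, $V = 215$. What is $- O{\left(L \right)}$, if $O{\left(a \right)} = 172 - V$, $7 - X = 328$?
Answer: $43$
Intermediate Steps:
$X = -321$ ($X = 7 - 328 = -321$)
$L = 26112$ ($L = \left(117 - 321\right) \left(-48 - 80\right) = \left(-204\right) \left(-128\right) = 26112$)
$O{\left(a \right)} = -43$ ($O{\left(a \right)} = 172 - 215 = -43$)
$- O{\left(L \right)} = \left(-1\right) \left(-43\right) = 43$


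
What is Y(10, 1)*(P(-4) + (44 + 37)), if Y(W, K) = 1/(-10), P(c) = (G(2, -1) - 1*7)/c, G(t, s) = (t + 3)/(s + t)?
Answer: -163/20 ≈ -8.1500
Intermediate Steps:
G(t, s) = (3 + t)/(s + t)
P(c) = -2/c (P(c) = ((3 + 2)/(-1 + 2) - 1*7)/c = (5/1 - 7)/c = (1*5 - 7)/c = (5 - 7)/c = -2/c)
Y(W, K) = -1/10
Y(10, 1)*(P(-4) + (44 + 37)) = -(-2/(-4) + (44 + 37))/10 = -(-2*(-1/4) + 81)/10 = -(1/2 + 81)/10 = -1/10*163/2 = -163/20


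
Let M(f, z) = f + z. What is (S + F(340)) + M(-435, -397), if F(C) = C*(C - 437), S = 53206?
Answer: 19394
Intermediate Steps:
F(C) = C*(-437 + C)
(S + F(340)) + M(-435, -397) = (53206 + 340*(-437 + 340)) + (-435 - 397) = (53206 + 340*(-97)) - 832 = (53206 - 32980) - 832 = 20226 - 832 = 19394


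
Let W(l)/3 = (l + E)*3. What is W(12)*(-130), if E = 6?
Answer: -21060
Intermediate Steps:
W(l) = 54 + 9*l (W(l) = 3*((l + 6)*3) = 3*((6 + l)*3) = 3*(18 + 3*l) = 54 + 9*l)
W(12)*(-130) = (54 + 9*12)*(-130) = (54 + 108)*(-130) = 162*(-130) = -21060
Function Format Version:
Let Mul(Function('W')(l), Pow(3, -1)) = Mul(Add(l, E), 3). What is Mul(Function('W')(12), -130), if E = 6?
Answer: -21060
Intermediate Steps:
Function('W')(l) = Add(54, Mul(9, l)) (Function('W')(l) = Mul(3, Mul(Add(l, 6), 3)) = Mul(3, Mul(Add(6, l), 3)) = Mul(3, Add(18, Mul(3, l))) = Add(54, Mul(9, l)))
Mul(Function('W')(12), -130) = Mul(Add(54, Mul(9, 12)), -130) = Mul(Add(54, 108), -130) = Mul(162, -130) = -21060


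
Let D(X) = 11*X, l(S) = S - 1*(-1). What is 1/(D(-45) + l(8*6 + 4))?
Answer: -1/442 ≈ -0.0022624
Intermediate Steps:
l(S) = 1 + S (l(S) = S + 1 = 1 + S)
1/(D(-45) + l(8*6 + 4)) = 1/(11*(-45) + (1 + (8*6 + 4))) = 1/(-495 + (1 + (48 + 4))) = 1/(-495 + (1 + 52)) = 1/(-495 + 53) = 1/(-442) = -1/442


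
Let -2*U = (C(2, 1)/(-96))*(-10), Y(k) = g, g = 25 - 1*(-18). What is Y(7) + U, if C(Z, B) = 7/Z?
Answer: 8221/192 ≈ 42.818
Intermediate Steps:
g = 43 (g = 25 + 18 = 43)
Y(k) = 43
U = -35/192 (U = -(7/2)/(-96)*(-10)/2 = -(7*(½))*(-1/96)*(-10)/2 = -(7/2)*(-1/96)*(-10)/2 = -(-7)*(-10)/384 = -½*35/96 = -35/192 ≈ -0.18229)
Y(7) + U = 43 - 35/192 = 8221/192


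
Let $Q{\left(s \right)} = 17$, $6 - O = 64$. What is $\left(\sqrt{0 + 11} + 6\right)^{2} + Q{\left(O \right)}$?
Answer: $64 + 12 \sqrt{11} \approx 103.8$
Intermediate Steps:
$O = -58$ ($O = 6 - 64 = -58$)
$\left(\sqrt{0 + 11} + 6\right)^{2} + Q{\left(O \right)} = \left(\sqrt{0 + 11} + 6\right)^{2} + 17 = \left(\sqrt{11} + 6\right)^{2} + 17 = \left(6 + \sqrt{11}\right)^{2} + 17 = 17 + \left(6 + \sqrt{11}\right)^{2}$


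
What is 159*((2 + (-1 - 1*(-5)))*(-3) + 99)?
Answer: 12879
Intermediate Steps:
159*((2 + (-1 - 1*(-5)))*(-3) + 99) = 159*((2 + (-1 + 5))*(-3) + 99) = 159*((2 + 4)*(-3) + 99) = 159*(6*(-3) + 99) = 159*(-18 + 99) = 159*81 = 12879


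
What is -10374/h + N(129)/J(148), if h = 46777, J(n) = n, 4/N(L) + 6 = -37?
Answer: -16551811/74422207 ≈ -0.22240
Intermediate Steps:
N(L) = -4/43 (N(L) = 4/(-6 - 37) = 4/(-43) = 4*(-1/43) = -4/43)
-10374/h + N(129)/J(148) = -10374/46777 - 4/43/148 = -10374*1/46777 - 4/43*1/148 = -10374/46777 - 1/1591 = -16551811/74422207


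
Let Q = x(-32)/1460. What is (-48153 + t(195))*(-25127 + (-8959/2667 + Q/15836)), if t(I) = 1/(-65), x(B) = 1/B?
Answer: 77602710116259538257871/64129034860800 ≈ 1.2101e+9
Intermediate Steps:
t(I) = -1/65
Q = -1/46720 (Q = 1/(-32*1460) = -1/32*1/1460 = -1/46720 ≈ -2.1404e-5)
(-48153 + t(195))*(-25127 + (-8959/2667 + Q/15836)) = (-48153 - 1/65)*(-25127 + (-8959/2667 - 1/46720/15836)) = -3129946*(-25127 + (-8959*1/2667 - 1/46720*1/15836))/65 = -3129946*(-25127 + (-8959/2667 - 1/739857920))/65 = -3129946*(-25127 - 6628387107947/1973201072640)/65 = -3129946/65*(-49587251739333227/1973201072640) = 77602710116259538257871/64129034860800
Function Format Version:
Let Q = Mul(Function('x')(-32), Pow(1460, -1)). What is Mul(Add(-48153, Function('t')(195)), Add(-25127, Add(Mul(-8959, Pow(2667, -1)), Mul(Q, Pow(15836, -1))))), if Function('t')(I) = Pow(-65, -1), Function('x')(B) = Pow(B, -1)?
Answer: Rational(77602710116259538257871, 64129034860800) ≈ 1.2101e+9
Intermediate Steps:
Function('t')(I) = Rational(-1, 65)
Q = Rational(-1, 46720) (Q = Mul(Pow(-32, -1), Pow(1460, -1)) = Mul(Rational(-1, 32), Rational(1, 1460)) = Rational(-1, 46720) ≈ -2.1404e-5)
Mul(Add(-48153, Function('t')(195)), Add(-25127, Add(Mul(-8959, Pow(2667, -1)), Mul(Q, Pow(15836, -1))))) = Mul(Add(-48153, Rational(-1, 65)), Add(-25127, Add(Mul(-8959, Pow(2667, -1)), Mul(Rational(-1, 46720), Pow(15836, -1))))) = Mul(Rational(-3129946, 65), Add(-25127, Add(Mul(-8959, Rational(1, 2667)), Mul(Rational(-1, 46720), Rational(1, 15836))))) = Mul(Rational(-3129946, 65), Add(-25127, Add(Rational(-8959, 2667), Rational(-1, 739857920)))) = Mul(Rational(-3129946, 65), Add(-25127, Rational(-6628387107947, 1973201072640))) = Mul(Rational(-3129946, 65), Rational(-49587251739333227, 1973201072640)) = Rational(77602710116259538257871, 64129034860800)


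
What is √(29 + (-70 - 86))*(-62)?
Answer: -62*I*√127 ≈ -698.7*I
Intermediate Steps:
√(29 + (-70 - 86))*(-62) = √(29 - 156)*(-62) = √(-127)*(-62) = (I*√127)*(-62) = -62*I*√127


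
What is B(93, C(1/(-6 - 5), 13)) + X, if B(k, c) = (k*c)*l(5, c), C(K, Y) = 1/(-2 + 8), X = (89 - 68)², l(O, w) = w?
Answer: 5323/12 ≈ 443.58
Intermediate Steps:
X = 441 (X = 21² = 441)
C(K, Y) = ⅙ (C(K, Y) = 1/6 = ⅙)
B(k, c) = k*c² (B(k, c) = (k*c)*c = (c*k)*c = k*c²)
B(93, C(1/(-6 - 5), 13)) + X = 93*(⅙)² + 441 = 93*(1/36) + 441 = 31/12 + 441 = 5323/12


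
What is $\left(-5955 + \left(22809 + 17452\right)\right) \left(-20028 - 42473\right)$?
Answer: $-2144159306$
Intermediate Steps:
$\left(-5955 + \left(22809 + 17452\right)\right) \left(-20028 - 42473\right) = \left(-5955 + 40261\right) \left(-62501\right) = 34306 \left(-62501\right) = -2144159306$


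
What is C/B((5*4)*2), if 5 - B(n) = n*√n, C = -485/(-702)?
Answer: -97/1796418 - 776*√10/898209 ≈ -0.0027860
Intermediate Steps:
C = 485/702 (C = -485*(-1/702) = 485/702 ≈ 0.69088)
B(n) = 5 - n^(3/2) (B(n) = 5 - n*√n = 5 - n^(3/2))
C/B((5*4)*2) = 485/(702*(5 - ((5*4)*2)^(3/2))) = 485/(702*(5 - (20*2)^(3/2))) = 485/(702*(5 - 40^(3/2))) = 485/(702*(5 - 80*√10))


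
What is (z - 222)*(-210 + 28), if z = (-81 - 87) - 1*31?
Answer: 76622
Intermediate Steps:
z = -199 (z = -168 - 31 = -199)
(z - 222)*(-210 + 28) = (-199 - 222)*(-210 + 28) = -421*(-182) = 76622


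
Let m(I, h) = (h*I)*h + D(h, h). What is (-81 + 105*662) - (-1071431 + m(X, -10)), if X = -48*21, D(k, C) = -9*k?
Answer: 1241570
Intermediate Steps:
X = -1008
m(I, h) = -9*h + I*h² (m(I, h) = (h*I)*h - 9*h = (I*h)*h - 9*h = I*h² - 9*h = -9*h + I*h²)
(-81 + 105*662) - (-1071431 + m(X, -10)) = (-81 + 105*662) - (-1071431 - 10*(-9 - 1008*(-10))) = (-81 + 69510) - (-1071431 - 10*(-9 + 10080)) = 69429 - (-1071431 - 10*10071) = 69429 - (-1071431 - 100710) = 69429 - 1*(-1172141) = 69429 + 1172141 = 1241570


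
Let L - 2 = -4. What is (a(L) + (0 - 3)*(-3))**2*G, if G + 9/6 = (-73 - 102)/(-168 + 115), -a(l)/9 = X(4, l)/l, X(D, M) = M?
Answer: 0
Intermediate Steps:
L = -2 (L = 2 - 4 = -2)
a(l) = -9 (a(l) = -9*l/l = -9*1 = -9)
G = 191/106 (G = -3/2 + (-73 - 102)/(-168 + 115) = -3/2 - 175/(-53) = -3/2 - 175*(-1/53) = -3/2 + 175/53 = 191/106 ≈ 1.8019)
(a(L) + (0 - 3)*(-3))**2*G = (-9 + (0 - 3)*(-3))**2*(191/106) = (-9 - 3*(-3))**2*(191/106) = (-9 + 9)**2*(191/106) = 0**2*(191/106) = 0*(191/106) = 0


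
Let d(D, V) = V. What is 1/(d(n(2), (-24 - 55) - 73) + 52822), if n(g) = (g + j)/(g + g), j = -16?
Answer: 1/52670 ≈ 1.8986e-5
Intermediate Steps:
n(g) = (-16 + g)/(2*g) (n(g) = (g - 16)/(g + g) = (-16 + g)/((2*g)) = (-16 + g)*(1/(2*g)) = (-16 + g)/(2*g))
1/(d(n(2), (-24 - 55) - 73) + 52822) = 1/(((-24 - 55) - 73) + 52822) = 1/((-79 - 73) + 52822) = 1/(-152 + 52822) = 1/52670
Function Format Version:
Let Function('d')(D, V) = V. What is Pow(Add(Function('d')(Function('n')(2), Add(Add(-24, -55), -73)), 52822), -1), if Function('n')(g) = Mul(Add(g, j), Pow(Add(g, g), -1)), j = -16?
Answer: Rational(1, 52670) ≈ 1.8986e-5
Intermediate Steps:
Function('n')(g) = Mul(Rational(1, 2), Pow(g, -1), Add(-16, g)) (Function('n')(g) = Mul(Add(g, -16), Pow(Add(g, g), -1)) = Mul(Add(-16, g), Pow(Mul(2, g), -1)) = Mul(Add(-16, g), Mul(Rational(1, 2), Pow(g, -1))) = Mul(Rational(1, 2), Pow(g, -1), Add(-16, g)))
Pow(Add(Function('d')(Function('n')(2), Add(Add(-24, -55), -73)), 52822), -1) = Pow(Add(Add(Add(-24, -55), -73), 52822), -1) = Pow(Add(Add(-79, -73), 52822), -1) = Pow(Add(-152, 52822), -1) = Pow(52670, -1) = Rational(1, 52670)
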